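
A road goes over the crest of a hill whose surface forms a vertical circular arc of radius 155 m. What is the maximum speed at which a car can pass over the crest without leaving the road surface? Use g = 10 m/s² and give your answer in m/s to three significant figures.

39.4 m/s

At the crest the centre of the circle is below the car, so the net downward (centripetal) force is mg − N = mv²/r.
The car leaves the road when N → 0, giving v_max = √(g r) = √(10.0 × 155) = 39.37 m/s.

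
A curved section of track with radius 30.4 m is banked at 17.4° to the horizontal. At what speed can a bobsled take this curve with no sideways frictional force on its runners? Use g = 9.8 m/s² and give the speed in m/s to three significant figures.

9.66 m/s

On a frictionless banked curve, N sinθ = mv²/r and N cosθ = mg, so tanθ = v²/(rg).
v = √(r g tanθ) = √(30.4 × 9.8 × tan 17.4°) = √(30.4 × 9.8 × 0.3134) = √93.36 = 9.662 m/s.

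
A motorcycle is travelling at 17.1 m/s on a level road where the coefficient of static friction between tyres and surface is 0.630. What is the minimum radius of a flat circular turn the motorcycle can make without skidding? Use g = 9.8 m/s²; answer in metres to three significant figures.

At the limit, μ_s m g = m v²/r, so r_min = v²/(μ_s g) = (17.1)²/(0.630 × 9.8) = 292.4/6.174 = 47.36 m.

47.4 m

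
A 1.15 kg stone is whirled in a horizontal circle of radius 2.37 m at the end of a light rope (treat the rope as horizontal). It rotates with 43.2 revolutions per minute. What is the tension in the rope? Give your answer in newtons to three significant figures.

55.8 N

ω = 43.2 rev/min × 2π/60 = 4.524 rad/s, so v = ωr = 4.524 × 2.37 = 10.72 m/s.
The tension is the only horizontal force, so it supplies the full centripetal force: T = m v²/r = 1.15 × (10.72)²/2.37 = 1.15 × 115.0/2.37 = 55.78 N.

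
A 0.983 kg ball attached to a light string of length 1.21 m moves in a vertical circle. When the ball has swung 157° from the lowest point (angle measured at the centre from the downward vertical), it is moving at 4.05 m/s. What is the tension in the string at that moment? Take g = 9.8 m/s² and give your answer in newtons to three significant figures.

Take the radial direction toward the centre of the circle as positive. The component of the weight along the string toward the centre is −mg cos φ (φ measured from the bottom), so Newton's second law along the string gives T − mg cos φ = m v²/r.
cos 157° = -0.9205, so T = m(v²/r + g cos φ) = 0.983 × ((4.05)²/1.21 + 9.8 × -0.9205) = 0.983 × (13.56 + (-9.021)) = 0.983 × 4.535 = 4.458 N.

4.46 N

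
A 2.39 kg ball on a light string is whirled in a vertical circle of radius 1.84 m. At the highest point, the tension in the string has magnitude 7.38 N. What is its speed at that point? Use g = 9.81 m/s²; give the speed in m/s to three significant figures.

At the top, T + mg = mv²/r, so v = √(r(T/m + g)) = √(1.84 × (7.38/2.39 + 9.81)) = √(1.84 × 12.90) = √23.73 = 4.872 m/s.

4.87 m/s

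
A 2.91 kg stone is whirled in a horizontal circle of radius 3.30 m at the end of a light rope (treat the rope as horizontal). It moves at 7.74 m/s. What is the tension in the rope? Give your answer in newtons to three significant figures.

52.8 N

The tension is the only horizontal force, so it supplies the full centripetal force: T = m v²/r = 2.91 × (7.740)²/3.30 = 2.91 × 59.91/3.30 = 52.83 N.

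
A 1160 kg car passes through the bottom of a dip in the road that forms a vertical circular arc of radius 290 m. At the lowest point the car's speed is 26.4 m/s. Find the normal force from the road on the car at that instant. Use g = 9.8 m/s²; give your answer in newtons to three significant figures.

At the lowest point, N points up (toward the centre) and the weight mg points down (away from the centre), so the net inward force is N − mg = mv²/r.
N = m(v²/r + g) = 1160 × ((26.4)²/290 + 9.8) = 1160 × (2.403 + 9.8) = 1160 × 12.20 = 14160 N.

14200 N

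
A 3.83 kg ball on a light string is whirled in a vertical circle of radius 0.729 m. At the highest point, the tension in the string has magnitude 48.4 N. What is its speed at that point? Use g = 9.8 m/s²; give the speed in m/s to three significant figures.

At the top, T + mg = mv²/r, so v = √(r(T/m + g)) = √(0.729 × (48.4/3.83 + 9.8)) = √(0.729 × 22.44) = √16.36 = 4.044 m/s.

4.04 m/s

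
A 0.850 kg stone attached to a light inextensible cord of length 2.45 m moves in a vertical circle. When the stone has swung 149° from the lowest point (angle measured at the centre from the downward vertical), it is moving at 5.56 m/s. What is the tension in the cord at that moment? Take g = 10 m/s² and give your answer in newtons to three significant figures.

Take the radial direction toward the centre of the circle as positive. The component of the weight along the string toward the centre is −mg cos φ (φ measured from the bottom), so Newton's second law along the string gives T − mg cos φ = m v²/r.
cos 149° = -0.8572, so T = m(v²/r + g cos φ) = 0.850 × ((5.56)²/2.45 + 10.0 × -0.8572) = 0.850 × (12.62 + (-8.572)) = 0.850 × 4.046 = 3.439 N.

3.44 N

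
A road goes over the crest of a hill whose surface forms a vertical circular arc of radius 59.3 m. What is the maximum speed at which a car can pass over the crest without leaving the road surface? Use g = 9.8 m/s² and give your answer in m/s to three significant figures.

At the crest the centre of the circle is below the car, so the net downward (centripetal) force is mg − N = mv²/r.
The car leaves the road when N → 0, giving v_max = √(g r) = √(9.8 × 59.3) = 24.11 m/s.

24.1 m/s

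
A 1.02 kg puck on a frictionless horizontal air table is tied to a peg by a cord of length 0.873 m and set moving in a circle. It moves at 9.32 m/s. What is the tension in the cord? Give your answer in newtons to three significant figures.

The tension is the only horizontal force, so it supplies the full centripetal force: T = m v²/r = 1.02 × (9.320)²/0.873 = 1.02 × 86.86/0.873 = 101.5 N.

101 N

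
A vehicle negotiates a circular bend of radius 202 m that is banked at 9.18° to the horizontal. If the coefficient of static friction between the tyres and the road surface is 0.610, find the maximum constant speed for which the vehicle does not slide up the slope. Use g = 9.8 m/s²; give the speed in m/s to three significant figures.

At the maximum speed, friction acts down the slope at its limiting value f = μN. Radially (horizontal, toward centre): N sinθ + μN cosθ = mv²/r. Vertically: N cosθ − μN sinθ = mg.
Dividing: v² = r g (sinθ + μcosθ)/(cosθ − μsinθ).
sinθ + μcosθ = 0.1595 + 0.610×0.9872 = 0.7617; cosθ − μsinθ = 0.9872 − 0.610×0.1595 = 0.8899.
v² = 202 × 9.8 × 0.7617/0.8899 = 1695 m²/s², so v = 41.16 m/s.

41.2 m/s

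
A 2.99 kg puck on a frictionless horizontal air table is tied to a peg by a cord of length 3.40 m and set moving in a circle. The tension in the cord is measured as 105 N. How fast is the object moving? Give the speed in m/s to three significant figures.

T = m v²/r ⇒ v = √(T r / m) = √(105 × 3.40 / 2.99) = √119.4 = 10.93 m/s.

10.9 m/s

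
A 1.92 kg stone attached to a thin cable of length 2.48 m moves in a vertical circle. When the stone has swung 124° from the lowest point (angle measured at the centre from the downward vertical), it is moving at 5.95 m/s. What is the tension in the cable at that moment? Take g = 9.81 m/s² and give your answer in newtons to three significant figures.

Take the radial direction toward the centre of the circle as positive. The component of the weight along the string toward the centre is −mg cos φ (φ measured from the bottom), so Newton's second law along the string gives T − mg cos φ = m v²/r.
cos 124° = -0.5592, so T = m(v²/r + g cos φ) = 1.92 × ((5.95)²/2.48 + 9.81 × -0.5592) = 1.92 × (14.28 + (-5.486)) = 1.92 × 8.790 = 16.88 N.

16.9 N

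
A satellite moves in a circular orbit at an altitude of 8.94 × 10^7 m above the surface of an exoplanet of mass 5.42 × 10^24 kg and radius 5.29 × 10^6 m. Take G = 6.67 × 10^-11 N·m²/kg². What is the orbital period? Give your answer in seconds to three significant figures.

r = R + h = 5.29 × 10^6 + 8.94 × 10^7 = 9.469 × 10^7 m. Gravity provides the centripetal force: G M m / r² = m v² / r ⇒ v = √(GM/r) = 1954 m/s.
T = 2πr/v = 2π × 9.469 × 10^7 / 1954 = 304500 s.

304000 s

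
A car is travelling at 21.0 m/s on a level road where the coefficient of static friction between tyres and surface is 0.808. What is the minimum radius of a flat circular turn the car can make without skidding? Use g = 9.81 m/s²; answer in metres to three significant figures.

55.6 m

At the limit, μ_s m g = m v²/r, so r_min = v²/(μ_s g) = (21.0)²/(0.808 × 9.81) = 441.0/7.926 = 55.64 m.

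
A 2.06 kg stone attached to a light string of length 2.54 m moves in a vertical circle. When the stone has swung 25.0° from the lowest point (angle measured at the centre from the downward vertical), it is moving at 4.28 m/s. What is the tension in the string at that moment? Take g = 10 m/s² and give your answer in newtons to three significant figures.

33.5 N

Take the radial direction toward the centre of the circle as positive. The component of the weight along the string toward the centre is −mg cos φ (φ measured from the bottom), so Newton's second law along the string gives T − mg cos φ = m v²/r.
cos 25.0° = 0.9063, so T = m(v²/r + g cos φ) = 2.06 × ((4.28)²/2.54 + 10.0 × 0.9063) = 2.06 × (7.212 + (9.063)) = 2.06 × 16.28 = 33.53 N.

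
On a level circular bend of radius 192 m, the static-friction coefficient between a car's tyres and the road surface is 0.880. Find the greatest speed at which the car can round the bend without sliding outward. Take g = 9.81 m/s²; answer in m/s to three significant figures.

40.7 m/s

Friction provides the centripetal force on a flat curve. At maximum speed it is at its limiting value: μ_s m g = m v²/r.
Mass cancels: v_max = √(μ_s g r) = √(0.880 × 9.81 × 192) = √1657 = 40.71 m/s.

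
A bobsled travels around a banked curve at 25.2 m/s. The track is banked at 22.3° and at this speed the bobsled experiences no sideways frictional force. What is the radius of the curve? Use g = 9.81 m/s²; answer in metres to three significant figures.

158 m

Frictionless banking: tanθ = v²/(rg), so r = v²/(g tanθ).
r = (25.2)²/(9.81 × tan 22.3°) = 635.0/(9.81 × 0.4101) = 635.0/4.023 = 157.8 m.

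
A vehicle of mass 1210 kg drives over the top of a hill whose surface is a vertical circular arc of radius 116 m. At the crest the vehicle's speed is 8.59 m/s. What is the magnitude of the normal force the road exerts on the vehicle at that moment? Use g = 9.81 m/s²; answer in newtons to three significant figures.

11100 N

At the crest the centripetal acceleration points downward (toward the centre of the arc), so mg − N = mv²/r.
N = m(g − v²/r) = 1210 × (9.81 − (8.59)²/116) = 1210 × (9.81 − 0.6361) = 1210 × 9.174 = 11100 N.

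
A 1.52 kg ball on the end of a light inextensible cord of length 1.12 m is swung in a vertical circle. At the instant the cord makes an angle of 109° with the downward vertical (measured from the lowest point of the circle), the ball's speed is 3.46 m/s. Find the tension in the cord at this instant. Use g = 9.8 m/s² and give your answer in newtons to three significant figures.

Take the radial direction toward the centre of the circle as positive. The component of the weight along the string toward the centre is −mg cos φ (φ measured from the bottom), so Newton's second law along the string gives T − mg cos φ = m v²/r.
cos 109° = -0.3256, so T = m(v²/r + g cos φ) = 1.52 × ((3.46)²/1.12 + 9.8 × -0.3256) = 1.52 × (10.69 + (-3.191)) = 1.52 × 7.498 = 11.40 N.

11.4 N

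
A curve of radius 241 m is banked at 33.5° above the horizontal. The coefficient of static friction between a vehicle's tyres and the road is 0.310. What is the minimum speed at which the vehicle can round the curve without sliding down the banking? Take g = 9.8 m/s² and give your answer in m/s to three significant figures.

26.3 m/s

At the minimum speed, friction acts up the slope at its limiting value f = μN. Radially (horizontal, toward centre): N sinθ − μN cosθ = mv²/r. Vertically: N cosθ + μN sinθ = mg.
Dividing: v² = r g (sinθ − μcosθ)/(cosθ + μsinθ).
sinθ − μcosθ = 0.5519 − 0.310×0.8339 = 0.2934; cosθ + μsinθ = 0.8339 + 0.310×0.5519 = 1.005.
v² = 241 × 9.8 × 0.2934/1.005 = 689.6 m²/s², so v = 26.26 m/s.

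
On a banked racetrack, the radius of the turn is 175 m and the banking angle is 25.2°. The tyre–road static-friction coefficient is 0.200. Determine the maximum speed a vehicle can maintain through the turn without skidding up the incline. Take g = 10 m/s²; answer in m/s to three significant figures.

At the maximum speed, friction acts down the slope at its limiting value f = μN. Radially (horizontal, toward centre): N sinθ + μN cosθ = mv²/r. Vertically: N cosθ − μN sinθ = mg.
Dividing: v² = r g (sinθ + μcosθ)/(cosθ − μsinθ).
sinθ + μcosθ = 0.4258 + 0.200×0.9048 = 0.6067; cosθ − μsinθ = 0.9048 − 0.200×0.4258 = 0.8197.
v² = 175 × 10.0 × 0.6067/0.8197 = 1295 m²/s², so v = 35.99 m/s.

36.0 m/s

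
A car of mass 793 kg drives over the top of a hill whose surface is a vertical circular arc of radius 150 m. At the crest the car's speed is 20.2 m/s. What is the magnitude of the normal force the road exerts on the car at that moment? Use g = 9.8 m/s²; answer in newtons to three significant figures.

5610 N

At the crest the centripetal acceleration points downward (toward the centre of the arc), so mg − N = mv²/r.
N = m(g − v²/r) = 793 × (9.8 − (20.2)²/150) = 793 × (9.8 − 2.720) = 793 × 7.080 = 5614 N.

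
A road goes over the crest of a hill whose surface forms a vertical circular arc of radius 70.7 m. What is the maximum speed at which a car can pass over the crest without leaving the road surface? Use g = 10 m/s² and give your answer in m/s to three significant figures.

At the crest the centre of the circle is below the car, so the net downward (centripetal) force is mg − N = mv²/r.
The car leaves the road when N → 0, giving v_max = √(g r) = √(10.0 × 70.7) = 26.59 m/s.

26.6 m/s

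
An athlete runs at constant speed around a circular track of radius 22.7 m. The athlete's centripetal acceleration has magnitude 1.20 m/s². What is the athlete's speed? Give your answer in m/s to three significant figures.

5.22 m/s

a_c = v²/r ⇒ v = √(a_c · r) = √(1.20 × 22.7) = √27.24 = 5.219 m/s.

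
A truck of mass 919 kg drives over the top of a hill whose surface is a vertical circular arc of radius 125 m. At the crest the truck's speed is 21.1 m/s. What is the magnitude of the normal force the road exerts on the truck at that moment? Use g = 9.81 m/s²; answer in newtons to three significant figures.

At the crest the centripetal acceleration points downward (toward the centre of the arc), so mg − N = mv²/r.
N = m(g − v²/r) = 919 × (9.81 − (21.1)²/125) = 919 × (9.81 − 3.562) = 919 × 6.248 = 5742 N.

5740 N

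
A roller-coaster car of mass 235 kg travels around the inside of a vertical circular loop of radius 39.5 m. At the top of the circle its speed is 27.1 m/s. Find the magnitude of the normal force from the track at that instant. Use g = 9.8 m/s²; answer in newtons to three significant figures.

2070 N

At the top, both N and the weight mg point inward (toward the centre), so N + mg = mv²/r.
N = m(v²/r − g) = 235 × ((27.1)²/39.5 − 9.8) = 235 × (18.59 − 9.8) = 235 × 8.793 = 2066 N.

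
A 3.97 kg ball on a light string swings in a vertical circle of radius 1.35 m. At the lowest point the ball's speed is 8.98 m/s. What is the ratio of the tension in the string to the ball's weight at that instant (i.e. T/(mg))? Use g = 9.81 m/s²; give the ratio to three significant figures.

7.09

At the bottom, T − mg = mv²/r, so T = m(v²/r + g) and T/(mg) = v²/(rg) + 1 = (8.98)²/(1.35 × 9.81) + 1 = 6.089 + 1 = 7.089.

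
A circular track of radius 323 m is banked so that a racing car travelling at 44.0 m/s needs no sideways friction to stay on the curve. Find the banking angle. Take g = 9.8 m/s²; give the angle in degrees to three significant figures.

With no friction, the horizontal component of the normal force provides the centripetal force: N sinθ = mv²/r, while N cosθ = mg vertically.
Dividing: tanθ = v²/(r g) = (44.0)²/(323 × 9.8) = 1936/3165 = 0.6116.
θ = arctan(0.6116) = 31.45°.

31.5°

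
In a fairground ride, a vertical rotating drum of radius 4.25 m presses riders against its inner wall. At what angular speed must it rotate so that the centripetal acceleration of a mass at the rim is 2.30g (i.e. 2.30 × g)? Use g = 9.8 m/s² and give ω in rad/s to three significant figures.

Centripetal acceleration a_c = ω²r. Setting ω²r = 2.30g:
ω = √(2.30g / r) = √(2.30 × 9.8 / 4.25) = √5.304 = 2.303 rad/s.

2.30 rad/s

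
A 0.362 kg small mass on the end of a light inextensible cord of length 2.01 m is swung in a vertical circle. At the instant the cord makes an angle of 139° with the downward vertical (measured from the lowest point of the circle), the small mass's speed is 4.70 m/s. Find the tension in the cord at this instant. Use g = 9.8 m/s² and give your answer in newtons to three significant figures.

1.30 N

Take the radial direction toward the centre of the circle as positive. The component of the weight along the string toward the centre is −mg cos φ (φ measured from the bottom), so Newton's second law along the string gives T − mg cos φ = m v²/r.
cos 139° = -0.7547, so T = m(v²/r + g cos φ) = 0.362 × ((4.70)²/2.01 + 9.8 × -0.7547) = 0.362 × (10.99 + (-7.396)) = 0.362 × 3.594 = 1.301 N.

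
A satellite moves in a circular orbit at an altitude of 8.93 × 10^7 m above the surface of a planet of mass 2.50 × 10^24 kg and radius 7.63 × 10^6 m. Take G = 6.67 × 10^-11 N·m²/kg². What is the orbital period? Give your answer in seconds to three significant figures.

r = R + h = 7.63 × 10^6 + 8.93 × 10^7 = 9.693 × 10^7 m. Gravity provides the centripetal force: G M m / r² = m v² / r ⇒ v = √(GM/r) = 1312 m/s.
T = 2πr/v = 2π × 9.693 × 10^7 / 1312 = 464300 s.

464000 s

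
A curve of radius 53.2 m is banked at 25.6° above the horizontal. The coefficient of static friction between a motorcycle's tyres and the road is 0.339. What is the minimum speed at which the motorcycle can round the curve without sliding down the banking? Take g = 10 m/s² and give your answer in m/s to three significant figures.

8.01 m/s

At the minimum speed, friction acts up the slope at its limiting value f = μN. Radially (horizontal, toward centre): N sinθ − μN cosθ = mv²/r. Vertically: N cosθ + μN sinθ = mg.
Dividing: v² = r g (sinθ − μcosθ)/(cosθ + μsinθ).
sinθ − μcosθ = 0.4321 − 0.339×0.9018 = 0.1264; cosθ + μsinθ = 0.9018 + 0.339×0.4321 = 1.048.
v² = 53.2 × 10.0 × 0.1264/1.048 = 64.13 m²/s², so v = 8.008 m/s.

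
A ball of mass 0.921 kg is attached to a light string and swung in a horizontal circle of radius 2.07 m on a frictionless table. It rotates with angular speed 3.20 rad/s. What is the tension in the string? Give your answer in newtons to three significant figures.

v = ωr = 3.20 × 2.07 = 6.624 m/s.
The tension is the only horizontal force, so it supplies the full centripetal force: T = m v²/r = 0.921 × (6.624)²/2.07 = 0.921 × 43.88/2.07 = 19.52 N.

19.5 N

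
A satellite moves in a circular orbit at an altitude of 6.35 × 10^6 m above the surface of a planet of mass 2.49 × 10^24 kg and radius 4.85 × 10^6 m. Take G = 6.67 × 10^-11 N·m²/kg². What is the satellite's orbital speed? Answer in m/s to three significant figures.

Orbital radius r = R + h = 4.85 × 10^6 + 6.35 × 10^6 = 1.120 × 10^7 m.
Gravity supplies the centripetal force: G M m / r² = m v² / r, so v = √(GM/r).
v = √(6.67 × 10^-11 × 2.49 × 10^24 / 1.120 × 10^7) = √(1.483 × 10^7) = 3851 m/s.

3850 m/s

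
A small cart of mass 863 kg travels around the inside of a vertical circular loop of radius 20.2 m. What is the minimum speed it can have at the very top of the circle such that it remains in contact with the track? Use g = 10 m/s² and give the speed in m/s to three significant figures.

At the top, both weight mg and N point toward the centre: N + mg = mv²/r.
At minimum speed N → 0, so mg = mv_min²/r ⇒ v_min = √(g r) = √(10.0 × 20.2) = 14.21 m/s.

14.2 m/s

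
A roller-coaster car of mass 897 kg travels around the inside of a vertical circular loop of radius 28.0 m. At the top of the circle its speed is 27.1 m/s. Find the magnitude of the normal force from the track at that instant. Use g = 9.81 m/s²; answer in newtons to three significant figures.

14700 N

At the top, both N and the weight mg point inward (toward the centre), so N + mg = mv²/r.
N = m(v²/r − g) = 897 × ((27.1)²/28.0 − 9.81) = 897 × (26.23 − 9.81) = 897 × 16.42 = 14730 N.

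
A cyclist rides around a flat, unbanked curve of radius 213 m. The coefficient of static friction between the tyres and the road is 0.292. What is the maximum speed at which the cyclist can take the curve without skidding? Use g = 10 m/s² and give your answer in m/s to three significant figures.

24.9 m/s

The only inward force on a level bend is static friction, so at the limit f_s = μ_s N = μ_s m g = m v²/r.
Mass cancels: v_max = √(μ_s g r) = √(0.292 × 10.0 × 213) = √622.0 = 24.94 m/s.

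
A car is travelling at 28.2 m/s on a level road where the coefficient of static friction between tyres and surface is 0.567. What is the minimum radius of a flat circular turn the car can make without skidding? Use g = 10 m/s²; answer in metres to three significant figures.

140 m

At the limit, μ_s m g = m v²/r, so r_min = v²/(μ_s g) = (28.2)²/(0.567 × 10.0) = 795.2/5.670 = 140.3 m.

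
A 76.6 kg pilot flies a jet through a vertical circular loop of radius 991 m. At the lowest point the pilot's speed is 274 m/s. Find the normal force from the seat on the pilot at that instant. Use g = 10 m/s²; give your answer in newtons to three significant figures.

6570 N

At the lowest point, N points up (toward the centre) and the weight mg points down (away from the centre), so the net inward force is N − mg = mv²/r.
N = m(v²/r + g) = 76.6 × ((274)²/991 + 10.0) = 76.6 × (75.76 + 10.0) = 76.6 × 85.76 = 6569 N.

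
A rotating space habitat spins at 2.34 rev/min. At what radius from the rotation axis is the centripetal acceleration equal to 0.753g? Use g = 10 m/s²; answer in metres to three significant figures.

125 m

ω = 2.34 rev/min × 2π/60 = 0.2450 rad/s.
a_c = ω²r = 0.753g ⇒ r = 0.753 × 10.0 / (0.2450)² = 7.530/0.06005 = 125.4 m.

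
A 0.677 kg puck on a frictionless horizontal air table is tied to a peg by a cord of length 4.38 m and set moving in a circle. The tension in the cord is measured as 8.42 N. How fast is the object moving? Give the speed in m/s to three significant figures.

7.38 m/s

T = m v²/r ⇒ v = √(T r / m) = √(8.42 × 4.38 / 0.677) = √54.48 = 7.381 m/s.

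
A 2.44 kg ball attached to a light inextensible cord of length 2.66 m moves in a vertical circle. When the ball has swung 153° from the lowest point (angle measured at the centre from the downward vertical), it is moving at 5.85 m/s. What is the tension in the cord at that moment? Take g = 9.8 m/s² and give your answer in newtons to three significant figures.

Take the radial direction toward the centre of the circle as positive. The component of the weight along the string toward the centre is −mg cos φ (φ measured from the bottom), so Newton's second law along the string gives T − mg cos φ = m v²/r.
cos 153° = -0.8910, so T = m(v²/r + g cos φ) = 2.44 × ((5.85)²/2.66 + 9.8 × -0.8910) = 2.44 × (12.87 + (-8.732)) = 2.44 × 4.134 = 10.09 N.

10.1 N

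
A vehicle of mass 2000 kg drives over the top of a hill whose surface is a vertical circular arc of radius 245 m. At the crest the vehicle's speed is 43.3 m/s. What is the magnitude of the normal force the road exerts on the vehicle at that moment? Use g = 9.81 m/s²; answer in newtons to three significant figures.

4310 N

At the crest the centripetal acceleration points downward (toward the centre of the arc), so mg − N = mv²/r.
N = m(g − v²/r) = 2000 × (9.81 − (43.3)²/245) = 2000 × (9.81 − 7.653) = 2000 × 2.157 = 4315 N.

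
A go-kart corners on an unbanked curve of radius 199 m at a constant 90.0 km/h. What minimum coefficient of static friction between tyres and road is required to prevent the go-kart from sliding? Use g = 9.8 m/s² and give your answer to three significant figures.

v = 90.0/3.6 = 25.00 m/s.
Friction provides the centripetal force: μ_s m g = m v²/r, so μ_s = v²/(g r) = (25.00)²/(9.8 × 199) = 625.0/1950 = 0.3205.

0.320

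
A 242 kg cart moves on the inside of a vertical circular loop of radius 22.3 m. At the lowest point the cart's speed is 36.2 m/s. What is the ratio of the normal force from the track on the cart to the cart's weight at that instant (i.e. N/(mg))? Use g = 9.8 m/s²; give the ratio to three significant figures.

At the bottom, N − mg = mv²/r, so N = m(v²/r + g) and N/(mg) = v²/(rg) + 1 = (36.2)²/(22.3 × 9.8) + 1 = 5.996 + 1 = 6.996.

7.00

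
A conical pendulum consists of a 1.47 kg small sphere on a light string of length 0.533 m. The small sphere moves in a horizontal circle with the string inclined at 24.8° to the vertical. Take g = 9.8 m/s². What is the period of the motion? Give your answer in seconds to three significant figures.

r = L sinθ = 0.2236 m. From T sinθ = mω²r and T cosθ = mg: tanθ = ω²r/g, so ω² = g tanθ / r = g/(L cosθ).
ω = √(g/(L cosθ)) = √(9.8/(0.533 × 0.9078)) = √20.25 = 4.500 rad/s.
Period = 2π/ω = 1.396 s.

1.40 s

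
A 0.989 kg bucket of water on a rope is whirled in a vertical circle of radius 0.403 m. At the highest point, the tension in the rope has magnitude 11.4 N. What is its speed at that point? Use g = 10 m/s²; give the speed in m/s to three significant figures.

At the top, T + mg = mv²/r, so v = √(r(T/m + g)) = √(0.403 × (11.4/0.989 + 10.0)) = √(0.403 × 21.53) = √8.675 = 2.945 m/s.

2.95 m/s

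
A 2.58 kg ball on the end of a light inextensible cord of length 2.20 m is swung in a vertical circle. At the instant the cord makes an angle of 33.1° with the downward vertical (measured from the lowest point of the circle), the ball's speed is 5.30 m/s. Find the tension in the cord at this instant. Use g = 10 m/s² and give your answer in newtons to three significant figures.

54.6 N

Take the radial direction toward the centre of the circle as positive. The component of the weight along the string toward the centre is −mg cos φ (φ measured from the bottom), so Newton's second law along the string gives T − mg cos φ = m v²/r.
cos 33.1° = 0.8377, so T = m(v²/r + g cos φ) = 2.58 × ((5.30)²/2.20 + 10.0 × 0.8377) = 2.58 × (12.77 + (8.377)) = 2.58 × 21.15 = 54.56 N.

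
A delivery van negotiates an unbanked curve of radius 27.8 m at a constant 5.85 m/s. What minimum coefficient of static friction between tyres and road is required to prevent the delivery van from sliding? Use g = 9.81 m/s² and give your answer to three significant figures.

0.125

Friction provides the centripetal force: μ_s m g = m v²/r, so μ_s = v²/(g r) = (5.850)²/(9.81 × 27.8) = 34.22/272.7 = 0.1255.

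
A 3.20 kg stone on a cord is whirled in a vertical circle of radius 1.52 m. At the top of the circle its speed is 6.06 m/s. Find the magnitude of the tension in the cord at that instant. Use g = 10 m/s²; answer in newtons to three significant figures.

At the top, both T and the weight mg point inward (toward the centre), so T + mg = mv²/r.
T = m(v²/r − g) = 3.20 × ((6.06)²/1.52 − 10.0) = 3.20 × (24.16 − 10.0) = 3.20 × 14.16 = 45.31 N.

45.3 N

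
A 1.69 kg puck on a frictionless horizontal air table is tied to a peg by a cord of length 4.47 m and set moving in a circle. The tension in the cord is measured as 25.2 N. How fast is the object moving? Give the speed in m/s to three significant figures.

8.16 m/s

T = m v²/r ⇒ v = √(T r / m) = √(25.2 × 4.47 / 1.69) = √66.65 = 8.164 m/s.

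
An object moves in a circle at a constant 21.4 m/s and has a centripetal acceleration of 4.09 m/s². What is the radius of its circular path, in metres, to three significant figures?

a_c = v²/r ⇒ r = v²/a_c = (21.4)²/4.09 = 458.0/4.09 = 112.0 m.

112 m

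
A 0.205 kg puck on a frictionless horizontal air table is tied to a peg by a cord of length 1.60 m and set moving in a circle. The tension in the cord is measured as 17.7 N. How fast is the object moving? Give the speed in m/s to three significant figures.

11.8 m/s

T = m v²/r ⇒ v = √(T r / m) = √(17.7 × 1.60 / 0.205) = √138.1 = 11.75 m/s.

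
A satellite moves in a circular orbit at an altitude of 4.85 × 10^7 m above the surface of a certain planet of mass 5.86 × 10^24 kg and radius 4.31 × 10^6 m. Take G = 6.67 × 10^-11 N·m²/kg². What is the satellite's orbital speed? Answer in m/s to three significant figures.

Orbital radius r = R + h = 4.31 × 10^6 + 4.85 × 10^7 = 5.281 × 10^7 m.
Gravity supplies the centripetal force: G M m / r² = m v² / r, so v = √(GM/r).
v = √(6.67 × 10^-11 × 5.86 × 10^24 / 5.281 × 10^7) = √(7.401 × 10^6) = 2721 m/s.

2720 m/s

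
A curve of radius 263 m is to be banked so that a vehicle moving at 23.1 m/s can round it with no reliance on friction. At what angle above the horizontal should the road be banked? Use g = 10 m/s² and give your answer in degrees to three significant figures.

11.5°

With no friction, the horizontal component of the normal force provides the centripetal force: N sinθ = mv²/r, while N cosθ = mg vertically.
Dividing: tanθ = v²/(r g) = (23.1)²/(263 × 10.0) = 533.6/2630 = 0.2029.
θ = arctan(0.2029) = 11.47°.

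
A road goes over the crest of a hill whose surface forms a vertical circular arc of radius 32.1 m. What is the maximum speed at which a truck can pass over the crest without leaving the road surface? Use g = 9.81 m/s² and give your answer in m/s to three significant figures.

17.7 m/s

At the crest the centre of the circle is below the truck, so the net downward (centripetal) force is mg − N = mv²/r.
The truck leaves the road when N → 0, giving v_max = √(g r) = √(9.81 × 32.1) = 17.75 m/s.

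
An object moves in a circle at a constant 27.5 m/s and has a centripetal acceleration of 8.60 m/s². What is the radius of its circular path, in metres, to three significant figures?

87.9 m

a_c = v²/r ⇒ r = v²/a_c = (27.5)²/8.60 = 756.2/8.60 = 87.94 m.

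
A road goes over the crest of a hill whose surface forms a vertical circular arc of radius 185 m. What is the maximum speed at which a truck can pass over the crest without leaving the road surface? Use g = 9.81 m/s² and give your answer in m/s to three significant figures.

At the crest the centre of the circle is below the truck, so the net downward (centripetal) force is mg − N = mv²/r.
The truck leaves the road when N → 0, giving v_max = √(g r) = √(9.81 × 185) = 42.60 m/s.

42.6 m/s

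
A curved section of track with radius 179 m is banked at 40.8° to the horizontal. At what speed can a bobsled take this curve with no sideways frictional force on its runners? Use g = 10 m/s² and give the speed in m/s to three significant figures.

39.3 m/s

On a frictionless banked curve, N sinθ = mv²/r and N cosθ = mg, so tanθ = v²/(rg).
v = √(r g tanθ) = √(179 × 10.0 × tan 40.8°) = √(179 × 10.0 × 0.8632) = √1545 = 39.31 m/s.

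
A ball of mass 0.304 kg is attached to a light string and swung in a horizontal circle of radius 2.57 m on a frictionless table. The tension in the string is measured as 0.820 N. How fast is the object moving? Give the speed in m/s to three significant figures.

T = m v²/r ⇒ v = √(T r / m) = √(0.820 × 2.57 / 0.304) = √6.932 = 2.633 m/s.

2.63 m/s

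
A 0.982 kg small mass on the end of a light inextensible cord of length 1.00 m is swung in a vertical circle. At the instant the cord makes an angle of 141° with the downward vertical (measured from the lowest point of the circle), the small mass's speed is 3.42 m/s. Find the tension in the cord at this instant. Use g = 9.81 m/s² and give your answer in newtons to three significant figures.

4.00 N

Take the radial direction toward the centre of the circle as positive. The component of the weight along the string toward the centre is −mg cos φ (φ measured from the bottom), so Newton's second law along the string gives T − mg cos φ = m v²/r.
cos 141° = -0.7771, so T = m(v²/r + g cos φ) = 0.982 × ((3.42)²/1.00 + 9.81 × -0.7771) = 0.982 × (11.70 + (-7.624)) = 0.982 × 4.073 = 3.999 N.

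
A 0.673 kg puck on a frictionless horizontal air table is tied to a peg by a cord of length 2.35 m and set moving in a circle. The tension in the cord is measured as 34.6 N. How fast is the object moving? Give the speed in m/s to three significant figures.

11.0 m/s

T = m v²/r ⇒ v = √(T r / m) = √(34.6 × 2.35 / 0.673) = √120.8 = 10.99 m/s.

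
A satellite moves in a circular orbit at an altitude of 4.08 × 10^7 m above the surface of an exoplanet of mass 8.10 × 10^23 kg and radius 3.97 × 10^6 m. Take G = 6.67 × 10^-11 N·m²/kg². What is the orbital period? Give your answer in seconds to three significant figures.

r = R + h = 3.97 × 10^6 + 4.08 × 10^7 = 4.477 × 10^7 m. Gravity provides the centripetal force: G M m / r² = m v² / r ⇒ v = √(GM/r) = 1099 m/s.
T = 2πr/v = 2π × 4.477 × 10^7 / 1099 = 256100 s.

256000 s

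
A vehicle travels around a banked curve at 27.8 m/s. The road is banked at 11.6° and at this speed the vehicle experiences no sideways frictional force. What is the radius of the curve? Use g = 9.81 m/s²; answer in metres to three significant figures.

384 m

Frictionless banking: tanθ = v²/(rg), so r = v²/(g tanθ).
r = (27.8)²/(9.81 × tan 11.6°) = 772.8/(9.81 × 0.2053) = 772.8/2.014 = 383.8 m.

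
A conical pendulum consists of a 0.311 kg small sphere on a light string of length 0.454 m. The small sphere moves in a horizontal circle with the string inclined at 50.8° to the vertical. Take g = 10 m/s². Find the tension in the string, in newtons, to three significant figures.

4.92 N

Vertically the bob has no acceleration, so T cosθ = mg.
T = mg/cosθ = 0.311 × 10.0 / cos 50.8° = 3.110/0.6320 = 4.921 N.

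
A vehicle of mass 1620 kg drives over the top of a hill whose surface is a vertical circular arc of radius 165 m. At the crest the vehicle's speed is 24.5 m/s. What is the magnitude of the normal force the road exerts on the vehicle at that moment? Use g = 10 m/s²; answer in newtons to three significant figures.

At the crest the centripetal acceleration points downward (toward the centre of the arc), so mg − N = mv²/r.
N = m(g − v²/r) = 1620 × (10.0 − (24.5)²/165) = 1620 × (10.0 − 3.638) = 1620 × 6.362 = 10310 N.

10300 N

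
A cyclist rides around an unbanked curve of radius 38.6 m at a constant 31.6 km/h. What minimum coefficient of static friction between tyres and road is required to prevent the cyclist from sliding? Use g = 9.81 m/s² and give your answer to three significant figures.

0.203

v = 31.6/3.6 = 8.778 m/s.
Friction provides the centripetal force: μ_s m g = m v²/r, so μ_s = v²/(g r) = (8.778)²/(9.81 × 38.6) = 77.05/378.7 = 0.2035.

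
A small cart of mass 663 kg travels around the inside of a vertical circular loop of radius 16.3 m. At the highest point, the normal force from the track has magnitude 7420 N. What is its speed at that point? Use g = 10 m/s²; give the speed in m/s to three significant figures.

18.6 m/s

At the top, N + mg = mv²/r, so v = √(r(N/m + g)) = √(16.3 × (7420/663 + 10.0)) = √(16.3 × 21.19) = √345.4 = 18.59 m/s.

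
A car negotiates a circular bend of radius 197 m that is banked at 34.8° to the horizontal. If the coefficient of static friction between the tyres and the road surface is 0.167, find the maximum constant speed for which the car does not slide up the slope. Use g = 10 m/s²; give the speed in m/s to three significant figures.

43.8 m/s

At the maximum speed, friction acts down the slope at its limiting value f = μN. Radially (horizontal, toward centre): N sinθ + μN cosθ = mv²/r. Vertically: N cosθ − μN sinθ = mg.
Dividing: v² = r g (sinθ + μcosθ)/(cosθ − μsinθ).
sinθ + μcosθ = 0.5707 + 0.167×0.8211 = 0.7078; cosθ − μsinθ = 0.8211 − 0.167×0.5707 = 0.7258.
v² = 197 × 10.0 × 0.7078/0.7258 = 1921 m²/s², so v = 43.83 m/s.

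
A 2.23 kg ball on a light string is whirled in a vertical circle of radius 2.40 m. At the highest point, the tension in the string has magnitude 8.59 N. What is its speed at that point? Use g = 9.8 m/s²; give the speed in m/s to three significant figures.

5.72 m/s

At the top, T + mg = mv²/r, so v = √(r(T/m + g)) = √(2.40 × (8.59/2.23 + 9.8)) = √(2.40 × 13.65) = √32.76 = 5.724 m/s.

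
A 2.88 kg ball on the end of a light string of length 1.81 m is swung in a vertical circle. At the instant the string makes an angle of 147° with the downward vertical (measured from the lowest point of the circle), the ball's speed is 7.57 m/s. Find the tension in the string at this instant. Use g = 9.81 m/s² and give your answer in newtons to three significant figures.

Take the radial direction toward the centre of the circle as positive. The component of the weight along the string toward the centre is −mg cos φ (φ measured from the bottom), so Newton's second law along the string gives T − mg cos φ = m v²/r.
cos 147° = -0.8387, so T = m(v²/r + g cos φ) = 2.88 × ((7.57)²/1.81 + 9.81 × -0.8387) = 2.88 × (31.66 + (-8.227)) = 2.88 × 23.43 = 67.49 N.

67.5 N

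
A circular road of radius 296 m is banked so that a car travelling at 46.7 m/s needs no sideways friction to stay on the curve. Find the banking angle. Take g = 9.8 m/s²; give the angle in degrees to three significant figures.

With no friction, the horizontal component of the normal force provides the centripetal force: N sinθ = mv²/r, while N cosθ = mg vertically.
Dividing: tanθ = v²/(r g) = (46.7)²/(296 × 9.8) = 2181/2901 = 0.7518.
θ = arctan(0.7518) = 36.94°.

36.9°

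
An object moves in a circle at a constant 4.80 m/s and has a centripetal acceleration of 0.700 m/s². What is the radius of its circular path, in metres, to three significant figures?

a_c = v²/r ⇒ r = v²/a_c = (4.80)²/0.700 = 23.04/0.700 = 32.91 m.

32.9 m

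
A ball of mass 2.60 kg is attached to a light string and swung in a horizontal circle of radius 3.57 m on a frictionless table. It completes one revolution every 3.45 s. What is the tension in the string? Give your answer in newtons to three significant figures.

30.8 N

v = 2πr/T = 2π × 3.57/3.45 = 6.502 m/s.
The tension is the only horizontal force, so it supplies the full centripetal force: T = m v²/r = 2.60 × (6.502)²/3.57 = 2.60 × 42.27/3.57 = 30.79 N.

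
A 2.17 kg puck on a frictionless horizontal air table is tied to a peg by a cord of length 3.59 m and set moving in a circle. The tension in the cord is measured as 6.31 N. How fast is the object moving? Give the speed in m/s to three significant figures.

3.23 m/s

T = m v²/r ⇒ v = √(T r / m) = √(6.31 × 3.59 / 2.17) = √10.44 = 3.231 m/s.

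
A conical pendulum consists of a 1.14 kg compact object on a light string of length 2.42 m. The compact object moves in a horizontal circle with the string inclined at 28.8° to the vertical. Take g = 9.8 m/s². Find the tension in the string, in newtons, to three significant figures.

Vertically the bob has no acceleration, so T cosθ = mg.
T = mg/cosθ = 1.14 × 9.8 / cos 28.8° = 11.17/0.8763 = 12.75 N.

12.7 N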